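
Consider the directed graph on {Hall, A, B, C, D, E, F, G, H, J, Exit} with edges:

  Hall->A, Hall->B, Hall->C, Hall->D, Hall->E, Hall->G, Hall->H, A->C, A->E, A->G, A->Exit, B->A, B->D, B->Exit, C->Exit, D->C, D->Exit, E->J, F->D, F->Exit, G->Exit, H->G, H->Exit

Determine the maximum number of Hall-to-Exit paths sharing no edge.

6

Assign every edge capacity 1; by Menger, the answer equals the max flow.
Path Hall→A→Exit (+1); total 1.
Path Hall→B→Exit (+1); total 2.
Path Hall→C→Exit (+1); total 3.
Path Hall→D→Exit (+1); total 4.
Path Hall→G→Exit (+1); total 5.
Path Hall→H→Exit (+1); total 6.
No residual Hall→Exit path; max flow = 6.
Certifying cut of size 6: {Hall→A, Hall→B, Hall→C, Hall→D, Hall→G, Hall→H}.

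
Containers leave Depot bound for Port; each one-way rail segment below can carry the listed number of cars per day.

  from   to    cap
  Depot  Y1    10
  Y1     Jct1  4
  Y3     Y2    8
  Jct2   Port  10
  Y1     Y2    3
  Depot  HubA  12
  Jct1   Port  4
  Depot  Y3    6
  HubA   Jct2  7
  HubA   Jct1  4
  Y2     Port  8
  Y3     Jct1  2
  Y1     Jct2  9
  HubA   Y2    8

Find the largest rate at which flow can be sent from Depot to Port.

22

Augment Depot→Y3→Y2→Port: bottleneck 6, flow now 6.
Augment Depot→HubA→Y2→Port: bottleneck 2, flow now 8.
Augment Depot→HubA→Jct2→Port: bottleneck 7, flow now 15.
Augment Depot→HubA→Jct1→Port: bottleneck 3, flow now 18.
Augment Depot→Y1→Jct2→Port: bottleneck 3, flow now 21.
Augment Depot→Y1→Jct1→Port: bottleneck 1, flow now 22.
No augmenting path remains; maximum flow = 22.
In the residual graph, reachable from Depot: {Depot, Y3, HubA, Y1, Y2, Jct2, Jct1}.
Min-cut edges: Y2→Port (8), Jct2→Port (10), Jct1→Port (4); capacity 8 + 10 + 4 = 22.
This cut is saturated, so no flow can exceed 22.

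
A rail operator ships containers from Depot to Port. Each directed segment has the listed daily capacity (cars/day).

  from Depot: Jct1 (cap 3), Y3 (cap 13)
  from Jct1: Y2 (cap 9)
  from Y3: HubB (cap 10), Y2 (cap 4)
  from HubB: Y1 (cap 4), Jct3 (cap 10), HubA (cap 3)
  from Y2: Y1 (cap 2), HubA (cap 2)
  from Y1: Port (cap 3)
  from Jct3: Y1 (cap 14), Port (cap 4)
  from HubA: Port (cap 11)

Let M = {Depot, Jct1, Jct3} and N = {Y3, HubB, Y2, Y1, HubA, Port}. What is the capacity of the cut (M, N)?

40

Edges leaving {Depot, Jct1, Jct3}: Depot→Y3 (13), Jct1→Y2 (9), Jct3→Y1 (14), Jct3→Port (4).
Cut capacity = 13 + 9 + 14 + 4 = 40.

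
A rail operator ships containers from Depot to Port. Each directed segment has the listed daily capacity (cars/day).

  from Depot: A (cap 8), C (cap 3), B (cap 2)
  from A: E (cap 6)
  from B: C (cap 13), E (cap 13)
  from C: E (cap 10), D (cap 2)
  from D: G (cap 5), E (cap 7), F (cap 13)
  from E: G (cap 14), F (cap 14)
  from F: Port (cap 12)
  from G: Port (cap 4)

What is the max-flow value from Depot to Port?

11

Augment Depot→A→E→F→Port: bottleneck 6, flow now 6.
Augment Depot→B→E→F→Port: bottleneck 2, flow now 8.
Augment Depot→C→D→F→Port: bottleneck 2, flow now 10.
Augment Depot→C→E→F→Port: bottleneck 1, flow now 11.
No augmenting path remains; maximum flow = 11.
In the residual graph, reachable from Depot: {Depot, A}.
Min-cut edges: Depot→B (2), Depot→C (3), A→E (6); capacity 2 + 3 + 6 = 11.
This cut is saturated, so no flow can exceed 11.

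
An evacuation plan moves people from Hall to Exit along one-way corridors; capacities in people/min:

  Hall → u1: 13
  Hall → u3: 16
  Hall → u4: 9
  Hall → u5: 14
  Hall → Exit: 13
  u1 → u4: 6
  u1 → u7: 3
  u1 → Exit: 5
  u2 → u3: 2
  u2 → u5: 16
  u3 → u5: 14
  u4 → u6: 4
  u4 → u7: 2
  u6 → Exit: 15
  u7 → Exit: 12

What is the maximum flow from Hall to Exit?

Augment Hall→Exit: bottleneck 13, flow now 13.
Augment Hall→u1→Exit: bottleneck 5, flow now 18.
Augment Hall→u1→u7→Exit: bottleneck 3, flow now 21.
Augment Hall→u4→u6→Exit: bottleneck 4, flow now 25.
Augment Hall→u4→u7→Exit: bottleneck 2, flow now 27.
No augmenting path remains; maximum flow = 27.
In the residual graph, reachable from Hall: {Hall, u1, u3, u4, u5}.
Min-cut edges: Hall→Exit (13), u1→u7 (3), u1→Exit (5), u4→u6 (4), u4→u7 (2); capacity 13 + 3 + 5 + 4 + 2 = 27.
This cut is saturated, so no flow can exceed 27.

27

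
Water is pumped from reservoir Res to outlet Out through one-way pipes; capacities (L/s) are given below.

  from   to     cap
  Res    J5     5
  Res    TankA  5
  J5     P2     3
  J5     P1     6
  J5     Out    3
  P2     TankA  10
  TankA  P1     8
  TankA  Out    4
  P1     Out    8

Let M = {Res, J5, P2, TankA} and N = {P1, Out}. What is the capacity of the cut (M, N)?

Edges leaving {Res, J5, P2, TankA}: J5→P1 (6), J5→Out (3), TankA→P1 (8), TankA→Out (4).
Cut capacity = 6 + 3 + 8 + 4 = 21.

21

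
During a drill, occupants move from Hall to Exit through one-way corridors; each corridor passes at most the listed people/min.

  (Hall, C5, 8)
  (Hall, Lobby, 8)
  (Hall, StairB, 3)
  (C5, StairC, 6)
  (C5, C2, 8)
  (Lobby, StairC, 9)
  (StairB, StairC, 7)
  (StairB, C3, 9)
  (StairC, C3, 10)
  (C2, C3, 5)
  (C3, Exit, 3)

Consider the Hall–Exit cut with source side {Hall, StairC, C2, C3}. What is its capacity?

22

Edges leaving {Hall, StairC, C2, C3}: Hall→C5 (8), Hall→Lobby (8), Hall→StairB (3), C3→Exit (3).
Cut capacity = 8 + 8 + 3 + 3 = 22.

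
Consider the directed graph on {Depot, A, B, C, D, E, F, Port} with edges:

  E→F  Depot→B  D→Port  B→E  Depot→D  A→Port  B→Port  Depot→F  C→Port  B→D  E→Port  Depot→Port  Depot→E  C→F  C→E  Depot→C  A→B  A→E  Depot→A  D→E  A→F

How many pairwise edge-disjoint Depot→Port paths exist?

6

Assign every edge capacity 1; by Menger, the answer equals the max flow.
Path Depot→Port (+1); total 1.
Path Depot→A→Port (+1); total 2.
Path Depot→B→Port (+1); total 3.
Path Depot→C→Port (+1); total 4.
Path Depot→D→Port (+1); total 5.
Path Depot→E→Port (+1); total 6.
No residual Depot→Port path; max flow = 6.
Certifying cut of size 6: {Depot→A, Depot→B, Depot→C, Depot→D, Depot→E, Depot→Port}.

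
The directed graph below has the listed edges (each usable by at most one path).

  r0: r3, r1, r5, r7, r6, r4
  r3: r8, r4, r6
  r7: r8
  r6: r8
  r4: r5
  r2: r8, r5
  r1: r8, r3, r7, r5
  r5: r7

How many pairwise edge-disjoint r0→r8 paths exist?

Assign every edge capacity 1; by Menger, the answer equals the max flow.
Path r0→r1→r8 (+1); total 1.
Path r0→r3→r8 (+1); total 2.
Path r0→r6→r8 (+1); total 3.
Path r0→r7→r8 (+1); total 4.
No residual r0→r8 path; max flow = 4.
Certifying cut of size 4: {r0→r1, r0→r3, r0→r6, r7→r8}.

4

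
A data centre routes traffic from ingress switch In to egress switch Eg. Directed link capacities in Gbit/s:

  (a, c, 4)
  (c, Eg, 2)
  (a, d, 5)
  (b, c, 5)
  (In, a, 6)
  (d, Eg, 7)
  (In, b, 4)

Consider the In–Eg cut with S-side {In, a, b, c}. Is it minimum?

Given cut capacity: 5 + 2 = 7.
Augment In→a→c→Eg: bottleneck 2, flow now 2.
Augment In→a→d→Eg: bottleneck 4, flow now 6.
Augment In→b→c→a→d→Eg: bottleneck 1, flow now 7. (uses reverse residual edge)
No augmenting path remains; maximum flow = 7.
Cut capacity 7 equals the max flow, so it is a minimum cut.

Yes — it is a minimum cut (capacity 7).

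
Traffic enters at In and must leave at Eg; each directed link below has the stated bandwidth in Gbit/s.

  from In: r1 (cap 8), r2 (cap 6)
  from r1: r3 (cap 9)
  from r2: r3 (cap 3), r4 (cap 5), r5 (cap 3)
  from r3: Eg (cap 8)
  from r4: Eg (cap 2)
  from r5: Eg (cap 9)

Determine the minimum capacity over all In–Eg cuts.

Augment In→r1→r3→Eg: bottleneck 8, flow now 8.
Augment In→r2→r4→Eg: bottleneck 2, flow now 10.
Augment In→r2→r5→Eg: bottleneck 3, flow now 13.
No augmenting path remains; maximum flow = 13.
By max-flow min-cut, the minimum cut capacity equals the max flow.
In the residual graph, reachable from In: {In, r1, r2, r3, r4}.
Min-cut edges: r2→r5 (3), r3→Eg (8), r4→Eg (2); capacity 3 + 8 + 2 = 13.

13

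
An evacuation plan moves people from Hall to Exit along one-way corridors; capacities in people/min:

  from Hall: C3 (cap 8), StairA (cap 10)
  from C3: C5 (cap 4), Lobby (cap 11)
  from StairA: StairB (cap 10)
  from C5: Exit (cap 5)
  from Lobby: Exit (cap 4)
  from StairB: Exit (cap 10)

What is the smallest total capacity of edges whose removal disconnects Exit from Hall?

Augment Hall→C3→C5→Exit: bottleneck 4, flow now 4.
Augment Hall→C3→Lobby→Exit: bottleneck 4, flow now 8.
Augment Hall→StairA→StairB→Exit: bottleneck 10, flow now 18.
No augmenting path remains; maximum flow = 18.
By max-flow min-cut, the minimum cut capacity equals the max flow.
In the residual graph, reachable from Hall: {Hall}.
Min-cut edges: Hall→C3 (8), Hall→StairA (10); capacity 8 + 10 = 18.

18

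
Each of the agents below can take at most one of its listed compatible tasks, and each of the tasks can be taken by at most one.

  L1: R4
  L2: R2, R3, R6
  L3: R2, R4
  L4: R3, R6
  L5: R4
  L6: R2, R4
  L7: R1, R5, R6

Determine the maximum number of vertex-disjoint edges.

5

Unit-capacity flow: source→left, listed edges, right→sink; max matching = max flow.
Augmenting path L1→R4 (+1); matched 1.
Augmenting path L2→R2 (+1); matched 2.
Augmenting path L4→R3 (+1); matched 3.
Augmenting path L7→R1 (+1); matched 4.
Augmenting path L3→R2→L2→R6 (+1); matched 5.
No augmenting path remains; maximum matching = 5.
König certificate: {L2, L4, L7, R2, R4} is a vertex cover of size 5 (every listed pair touches it), so no matching can be larger.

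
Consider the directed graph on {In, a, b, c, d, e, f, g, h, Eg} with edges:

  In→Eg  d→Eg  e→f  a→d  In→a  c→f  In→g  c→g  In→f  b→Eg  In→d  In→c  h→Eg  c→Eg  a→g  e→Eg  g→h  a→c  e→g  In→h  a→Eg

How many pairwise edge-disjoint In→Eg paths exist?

5

Assign every edge capacity 1; by Menger, the answer equals the max flow.
Path In→Eg (+1); total 1.
Path In→a→Eg (+1); total 2.
Path In→c→Eg (+1); total 3.
Path In→d→Eg (+1); total 4.
Path In→h→Eg (+1); total 5.
No residual In→Eg path; max flow = 5.
Certifying cut of size 5: {In→Eg, In→a, In→c, In→d, h→Eg}.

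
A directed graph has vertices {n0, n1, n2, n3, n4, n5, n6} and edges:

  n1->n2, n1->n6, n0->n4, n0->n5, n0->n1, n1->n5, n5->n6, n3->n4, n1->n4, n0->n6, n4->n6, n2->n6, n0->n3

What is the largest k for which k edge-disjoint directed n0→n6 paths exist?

4

Assign every edge capacity 1; by Menger, the answer equals the max flow.
Path n0→n6 (+1); total 1.
Path n0→n1→n6 (+1); total 2.
Path n0→n4→n6 (+1); total 3.
Path n0→n5→n6 (+1); total 4.
No residual n0→n6 path; max flow = 4.
Certifying cut of size 4: {n0→n1, n0→n5, n0→n6, n4→n6}.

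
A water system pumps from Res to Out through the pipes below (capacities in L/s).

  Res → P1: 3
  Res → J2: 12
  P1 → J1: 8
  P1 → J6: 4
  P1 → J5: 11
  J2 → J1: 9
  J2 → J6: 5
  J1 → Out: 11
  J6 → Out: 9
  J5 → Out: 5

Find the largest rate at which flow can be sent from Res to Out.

Augment Res→P1→J1→Out: bottleneck 3, flow now 3.
Augment Res→J2→J1→Out: bottleneck 8, flow now 11.
Augment Res→J2→J6→Out: bottleneck 4, flow now 15.
No augmenting path remains; maximum flow = 15.
In the residual graph, reachable from Res: {Res}.
Min-cut edges: Res→P1 (3), Res→J2 (12); capacity 3 + 12 = 15.
This cut is saturated, so no flow can exceed 15.

15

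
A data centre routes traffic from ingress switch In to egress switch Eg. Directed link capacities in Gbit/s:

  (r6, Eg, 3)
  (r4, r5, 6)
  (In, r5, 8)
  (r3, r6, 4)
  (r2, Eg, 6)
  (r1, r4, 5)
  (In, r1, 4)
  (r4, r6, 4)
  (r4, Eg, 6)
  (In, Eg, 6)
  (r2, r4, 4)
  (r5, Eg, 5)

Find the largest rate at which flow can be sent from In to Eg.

Augment In→Eg: bottleneck 6, flow now 6.
Augment In→r5→Eg: bottleneck 5, flow now 11.
Augment In→r1→r4→Eg: bottleneck 4, flow now 15.
No augmenting path remains; maximum flow = 15.
In the residual graph, reachable from In: {In, r5}.
Min-cut edges: In→r1 (4), In→Eg (6), r5→Eg (5); capacity 4 + 6 + 5 = 15.
This cut is saturated, so no flow can exceed 15.

15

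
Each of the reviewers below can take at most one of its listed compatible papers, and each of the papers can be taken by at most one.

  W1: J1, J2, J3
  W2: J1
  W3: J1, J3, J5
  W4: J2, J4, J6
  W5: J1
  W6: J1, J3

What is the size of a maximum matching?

Unit-capacity flow: source→left, listed edges, right→sink; max matching = max flow.
Augmenting path W1→J1 (+1); matched 1.
Augmenting path W3→J3 (+1); matched 2.
Augmenting path W4→J2 (+1); matched 3.
Augmenting path W6→J3→W3→J5 (+1); matched 4.
Augmenting path W2→J1→W1→J2→W4→J4 (+1); matched 5.
No augmenting path remains; maximum matching = 5.
König certificate: {W1, W3, W4, W6, J1} is a vertex cover of size 5 (every listed pair touches it), so no matching can be larger.

5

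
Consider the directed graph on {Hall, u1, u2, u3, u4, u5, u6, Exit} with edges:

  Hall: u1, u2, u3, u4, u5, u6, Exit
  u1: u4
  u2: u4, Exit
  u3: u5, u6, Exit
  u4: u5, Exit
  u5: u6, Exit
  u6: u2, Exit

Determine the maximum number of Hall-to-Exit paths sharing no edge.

6

Assign every edge capacity 1; by Menger, the answer equals the max flow.
Path Hall→Exit (+1); total 1.
Path Hall→u2→Exit (+1); total 2.
Path Hall→u3→Exit (+1); total 3.
Path Hall→u4→Exit (+1); total 4.
Path Hall→u5→Exit (+1); total 5.
Path Hall→u6→Exit (+1); total 6.
No residual Hall→Exit path; max flow = 6.
Certifying cut of size 6: {Hall→Exit, Hall→u3, u2→Exit, u4→Exit, u5→Exit, u6→Exit}.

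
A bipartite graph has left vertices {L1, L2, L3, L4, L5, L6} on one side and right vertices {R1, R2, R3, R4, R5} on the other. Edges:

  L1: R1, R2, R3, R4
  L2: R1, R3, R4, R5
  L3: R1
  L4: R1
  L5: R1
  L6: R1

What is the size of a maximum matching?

3

Unit-capacity flow: source→left, listed edges, right→sink; max matching = max flow.
Augmenting path L1→R1 (+1); matched 1.
Augmenting path L2→R3 (+1); matched 2.
Augmenting path L3→R1→L1→R2 (+1); matched 3.
No augmenting path remains; maximum matching = 3.
König certificate: {L1, L2, R1} is a vertex cover of size 3 (every listed pair touches it), so no matching can be larger.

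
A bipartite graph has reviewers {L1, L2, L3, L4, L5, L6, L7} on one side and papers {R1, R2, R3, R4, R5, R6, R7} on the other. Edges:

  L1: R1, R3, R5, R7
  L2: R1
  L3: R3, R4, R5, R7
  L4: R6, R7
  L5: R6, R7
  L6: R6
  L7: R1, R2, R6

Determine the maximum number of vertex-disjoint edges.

6

Unit-capacity flow: source→left, listed edges, right→sink; max matching = max flow.
Augmenting path L1→R1 (+1); matched 1.
Augmenting path L3→R3 (+1); matched 2.
Augmenting path L4→R6 (+1); matched 3.
Augmenting path L5→R7 (+1); matched 4.
Augmenting path L7→R2 (+1); matched 5.
Augmenting path L2→R1→L1→R5 (+1); matched 6.
No augmenting path remains; maximum matching = 6.
König certificate: {L1, L2, L3, L7, R6, R7} is a vertex cover of size 6 (every listed pair touches it), so no matching can be larger.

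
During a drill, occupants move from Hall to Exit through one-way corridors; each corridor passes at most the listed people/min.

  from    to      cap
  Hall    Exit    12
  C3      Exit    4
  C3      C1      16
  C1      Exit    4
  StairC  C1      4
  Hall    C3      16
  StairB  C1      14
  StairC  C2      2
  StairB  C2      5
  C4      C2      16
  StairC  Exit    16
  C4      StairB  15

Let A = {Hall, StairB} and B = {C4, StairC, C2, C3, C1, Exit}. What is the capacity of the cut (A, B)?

47

Edges leaving {Hall, StairB}: Hall→C3 (16), Hall→Exit (12), StairB→C2 (5), StairB→C1 (14).
Cut capacity = 16 + 12 + 5 + 14 = 47.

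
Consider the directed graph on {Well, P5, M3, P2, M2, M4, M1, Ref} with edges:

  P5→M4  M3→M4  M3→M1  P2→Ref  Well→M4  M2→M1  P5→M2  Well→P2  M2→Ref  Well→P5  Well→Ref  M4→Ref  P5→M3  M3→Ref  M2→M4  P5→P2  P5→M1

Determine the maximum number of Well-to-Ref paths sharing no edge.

Assign every edge capacity 1; by Menger, the answer equals the max flow.
Path Well→Ref (+1); total 1.
Path Well→P2→Ref (+1); total 2.
Path Well→M4→Ref (+1); total 3.
Path Well→P5→M3→Ref (+1); total 4.
No residual Well→Ref path; max flow = 4.
Certifying cut of size 4: {Well→M4, Well→P2, Well→P5, Well→Ref}.

4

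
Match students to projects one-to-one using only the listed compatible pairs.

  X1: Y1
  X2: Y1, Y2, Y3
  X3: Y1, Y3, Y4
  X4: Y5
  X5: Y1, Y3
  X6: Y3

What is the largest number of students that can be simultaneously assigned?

Unit-capacity flow: source→left, listed edges, right→sink; max matching = max flow.
Augmenting path X1→Y1 (+1); matched 1.
Augmenting path X2→Y2 (+1); matched 2.
Augmenting path X3→Y3 (+1); matched 3.
Augmenting path X4→Y5 (+1); matched 4.
Augmenting path X5→Y3→X3→Y4 (+1); matched 5.
No augmenting path remains; maximum matching = 5.
König certificate: {X2, X3, X4, Y1, Y3} is a vertex cover of size 5 (every listed pair touches it), so no matching can be larger.

5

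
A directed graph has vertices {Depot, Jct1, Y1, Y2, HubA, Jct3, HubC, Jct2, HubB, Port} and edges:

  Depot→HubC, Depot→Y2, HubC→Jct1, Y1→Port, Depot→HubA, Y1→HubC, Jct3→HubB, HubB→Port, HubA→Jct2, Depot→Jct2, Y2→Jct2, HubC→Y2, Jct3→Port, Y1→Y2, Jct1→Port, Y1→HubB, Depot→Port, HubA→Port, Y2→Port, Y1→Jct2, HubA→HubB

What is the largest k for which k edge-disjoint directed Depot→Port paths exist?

4

Assign every edge capacity 1; by Menger, the answer equals the max flow.
Path Depot→Port (+1); total 1.
Path Depot→Y2→Port (+1); total 2.
Path Depot→HubA→Port (+1); total 3.
Path Depot→HubC→Jct1→Port (+1); total 4.
No residual Depot→Port path; max flow = 4.
Certifying cut of size 4: {Depot→HubA, Depot→HubC, Depot→Port, Depot→Y2}.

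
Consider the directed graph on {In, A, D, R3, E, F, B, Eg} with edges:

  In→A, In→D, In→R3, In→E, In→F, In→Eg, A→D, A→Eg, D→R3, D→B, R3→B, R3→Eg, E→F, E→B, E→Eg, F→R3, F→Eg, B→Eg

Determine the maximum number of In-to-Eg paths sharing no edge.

Assign every edge capacity 1; by Menger, the answer equals the max flow.
Path In→Eg (+1); total 1.
Path In→A→Eg (+1); total 2.
Path In→R3→Eg (+1); total 3.
Path In→E→Eg (+1); total 4.
Path In→F→Eg (+1); total 5.
Path In→D→B→Eg (+1); total 6.
No residual In→Eg path; max flow = 6.
Certifying cut of size 6: {In→A, In→D, In→E, In→Eg, In→F, In→R3}.

6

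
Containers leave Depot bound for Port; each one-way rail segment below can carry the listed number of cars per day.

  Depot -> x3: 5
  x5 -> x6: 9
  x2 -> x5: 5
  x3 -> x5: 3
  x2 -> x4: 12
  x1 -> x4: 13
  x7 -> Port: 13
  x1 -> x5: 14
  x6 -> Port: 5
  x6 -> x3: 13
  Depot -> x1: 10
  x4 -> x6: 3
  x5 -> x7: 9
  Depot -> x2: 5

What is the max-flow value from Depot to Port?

Augment Depot→x1→x4→x6→Port: bottleneck 3, flow now 3.
Augment Depot→x1→x5→x6→Port: bottleneck 2, flow now 5.
Augment Depot→x1→x5→x7→Port: bottleneck 5, flow now 10.
Augment Depot→x2→x5→x7→Port: bottleneck 4, flow now 14.
No augmenting path remains; maximum flow = 14.
In the residual graph, reachable from Depot: {Depot, x1, x2, x3, x4, x5, x6}.
Min-cut edges: x5→x7 (9), x6→Port (5); capacity 9 + 5 = 14.
This cut is saturated, so no flow can exceed 14.

14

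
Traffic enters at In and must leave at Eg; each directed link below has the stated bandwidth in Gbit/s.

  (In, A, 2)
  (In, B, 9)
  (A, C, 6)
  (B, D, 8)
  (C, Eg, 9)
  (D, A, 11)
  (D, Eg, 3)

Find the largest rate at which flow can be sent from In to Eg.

9

Augment In→A→C→Eg: bottleneck 2, flow now 2.
Augment In→B→D→Eg: bottleneck 3, flow now 5.
Augment In→B→D→A→C→Eg: bottleneck 4, flow now 9.
No augmenting path remains; maximum flow = 9.
In the residual graph, reachable from In: {In, A, B, D}.
Min-cut edges: A→C (6), D→Eg (3); capacity 6 + 3 = 9.
This cut is saturated, so no flow can exceed 9.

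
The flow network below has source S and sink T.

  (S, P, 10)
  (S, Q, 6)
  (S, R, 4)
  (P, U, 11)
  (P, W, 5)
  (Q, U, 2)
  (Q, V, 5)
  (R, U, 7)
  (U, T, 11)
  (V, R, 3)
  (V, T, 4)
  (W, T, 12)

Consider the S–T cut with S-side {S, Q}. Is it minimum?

Given cut capacity: 10 + 4 + 2 + 5 = 21.
Augment S→P→U→T: bottleneck 10, flow now 10.
Augment S→Q→U→T: bottleneck 1, flow now 11.
Augment S→Q→V→T: bottleneck 4, flow now 15.
Augment S→Q→U→P→W→T: bottleneck 1, flow now 16. (uses reverse residual edge)
Augment S→R→U→P→W→T: bottleneck 4, flow now 20. (uses reverse residual edge)
No augmenting path remains; maximum flow = 20.
In the residual graph, reachable from S: {S}.
Min-cut edges: S→P (10), S→Q (6), S→R (4); capacity 10 + 6 + 4 = 20.
Cut capacity 21 exceeds the max flow 20, so it is not minimum.

No — its capacity is 21, but the minimum cut has capacity 20.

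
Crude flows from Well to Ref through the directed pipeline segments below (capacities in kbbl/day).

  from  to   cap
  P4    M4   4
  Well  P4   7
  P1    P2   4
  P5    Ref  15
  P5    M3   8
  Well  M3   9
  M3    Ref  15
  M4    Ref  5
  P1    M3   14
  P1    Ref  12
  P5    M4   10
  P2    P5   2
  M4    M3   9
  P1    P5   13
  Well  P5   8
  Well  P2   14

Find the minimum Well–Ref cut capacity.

Augment Well→P5→Ref: bottleneck 8, flow now 8.
Augment Well→M3→Ref: bottleneck 9, flow now 17.
Augment Well→P4→M4→Ref: bottleneck 4, flow now 21.
Augment Well→P2→P5→Ref: bottleneck 2, flow now 23.
No augmenting path remains; maximum flow = 23.
By max-flow min-cut, the minimum cut capacity equals the max flow.
In the residual graph, reachable from Well: {Well, P4, P2}.
Min-cut edges: Well→P5 (8), Well→M3 (9), P4→M4 (4), P2→P5 (2); capacity 8 + 9 + 4 + 2 = 23.

23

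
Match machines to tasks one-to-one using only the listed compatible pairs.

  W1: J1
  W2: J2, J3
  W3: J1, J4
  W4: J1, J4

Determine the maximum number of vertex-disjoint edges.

Unit-capacity flow: source→left, listed edges, right→sink; max matching = max flow.
Augmenting path W1→J1 (+1); matched 1.
Augmenting path W2→J2 (+1); matched 2.
Augmenting path W3→J4 (+1); matched 3.
No augmenting path remains; maximum matching = 3.
König certificate: {W2, J1, J4} is a vertex cover of size 3 (every listed pair touches it), so no matching can be larger.

3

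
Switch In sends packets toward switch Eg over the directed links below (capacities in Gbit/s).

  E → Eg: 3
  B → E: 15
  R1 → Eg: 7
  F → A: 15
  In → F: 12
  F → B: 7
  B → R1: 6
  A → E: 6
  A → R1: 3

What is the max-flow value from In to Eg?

10

Augment In→F→B→R1→Eg: bottleneck 6, flow now 6.
Augment In→F→B→E→Eg: bottleneck 1, flow now 7.
Augment In→F→A→R1→Eg: bottleneck 1, flow now 8.
Augment In→F→A→E→Eg: bottleneck 2, flow now 10.
No augmenting path remains; maximum flow = 10.
In the residual graph, reachable from In: {In, F, B, A, R1, E}.
Min-cut edges: R1→Eg (7), E→Eg (3); capacity 7 + 3 = 10.
This cut is saturated, so no flow can exceed 10.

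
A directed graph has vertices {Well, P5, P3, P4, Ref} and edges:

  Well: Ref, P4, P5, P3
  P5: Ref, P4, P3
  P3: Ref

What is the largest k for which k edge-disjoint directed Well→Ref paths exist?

3

Assign every edge capacity 1; by Menger, the answer equals the max flow.
Path Well→Ref (+1); total 1.
Path Well→P5→Ref (+1); total 2.
Path Well→P3→Ref (+1); total 3.
No residual Well→Ref path; max flow = 3.
Certifying cut of size 3: {Well→P3, Well→P5, Well→Ref}.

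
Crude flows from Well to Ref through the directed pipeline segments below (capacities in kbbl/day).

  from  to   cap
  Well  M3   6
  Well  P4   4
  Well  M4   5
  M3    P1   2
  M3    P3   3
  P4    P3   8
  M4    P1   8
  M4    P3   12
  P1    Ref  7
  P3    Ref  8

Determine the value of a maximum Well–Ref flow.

Augment Well→M3→P1→Ref: bottleneck 2, flow now 2.
Augment Well→M3→P3→Ref: bottleneck 3, flow now 5.
Augment Well→P4→P3→Ref: bottleneck 4, flow now 9.
Augment Well→M4→P1→Ref: bottleneck 5, flow now 14.
No augmenting path remains; maximum flow = 14.
In the residual graph, reachable from Well: {Well, M3}.
Min-cut edges: Well→P4 (4), Well→M4 (5), M3→P1 (2), M3→P3 (3); capacity 4 + 5 + 2 + 3 = 14.
This cut is saturated, so no flow can exceed 14.

14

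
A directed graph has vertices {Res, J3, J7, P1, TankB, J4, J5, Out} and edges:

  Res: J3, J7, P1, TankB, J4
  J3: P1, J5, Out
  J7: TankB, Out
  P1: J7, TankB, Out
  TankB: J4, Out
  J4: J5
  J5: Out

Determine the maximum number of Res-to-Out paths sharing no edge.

Assign every edge capacity 1; by Menger, the answer equals the max flow.
Path Res→J3→Out (+1); total 1.
Path Res→J7→Out (+1); total 2.
Path Res→P1→Out (+1); total 3.
Path Res→TankB→Out (+1); total 4.
Path Res→J4→J5→Out (+1); total 5.
No residual Res→Out path; max flow = 5.
Certifying cut of size 5: {Res→J3, Res→J4, Res→J7, Res→P1, Res→TankB}.

5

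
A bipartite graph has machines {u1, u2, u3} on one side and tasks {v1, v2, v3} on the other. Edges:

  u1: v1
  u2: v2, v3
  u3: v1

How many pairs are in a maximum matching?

2

Unit-capacity flow: source→left, listed edges, right→sink; max matching = max flow.
Augmenting path u1→v1 (+1); matched 1.
Augmenting path u2→v2 (+1); matched 2.
No augmenting path remains; maximum matching = 2.
König certificate: {u2, v1} is a vertex cover of size 2 (every listed pair touches it), so no matching can be larger.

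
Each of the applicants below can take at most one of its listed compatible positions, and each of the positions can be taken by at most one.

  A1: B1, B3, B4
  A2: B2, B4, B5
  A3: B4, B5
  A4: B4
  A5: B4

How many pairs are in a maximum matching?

Unit-capacity flow: source→left, listed edges, right→sink; max matching = max flow.
Augmenting path A1→B1 (+1); matched 1.
Augmenting path A2→B2 (+1); matched 2.
Augmenting path A3→B4 (+1); matched 3.
Augmenting path A4→B4→A3→B5 (+1); matched 4.
No augmenting path remains; maximum matching = 4.
König certificate: {A1, A2, A3, B4} is a vertex cover of size 4 (every listed pair touches it), so no matching can be larger.

4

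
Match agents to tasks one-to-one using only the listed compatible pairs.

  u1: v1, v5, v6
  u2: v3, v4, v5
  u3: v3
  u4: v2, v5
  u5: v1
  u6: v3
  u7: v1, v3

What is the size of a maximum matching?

5

Unit-capacity flow: source→left, listed edges, right→sink; max matching = max flow.
Augmenting path u1→v1 (+1); matched 1.
Augmenting path u2→v3 (+1); matched 2.
Augmenting path u4→v2 (+1); matched 3.
Augmenting path u3→v3→u2→v4 (+1); matched 4.
Augmenting path u5→v1→u1→v5 (+1); matched 5.
No augmenting path remains; maximum matching = 5.
König certificate: {u1, u2, u4, v1, v3} is a vertex cover of size 5 (every listed pair touches it), so no matching can be larger.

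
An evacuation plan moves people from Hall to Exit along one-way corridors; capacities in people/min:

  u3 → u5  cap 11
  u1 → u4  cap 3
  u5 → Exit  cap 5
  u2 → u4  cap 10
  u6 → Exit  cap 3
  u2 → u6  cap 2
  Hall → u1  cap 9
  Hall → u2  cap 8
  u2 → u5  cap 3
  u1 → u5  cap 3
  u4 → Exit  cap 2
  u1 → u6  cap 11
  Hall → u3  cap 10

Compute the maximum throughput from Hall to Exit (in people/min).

10

Augment Hall→u1→u4→Exit: bottleneck 2, flow now 2.
Augment Hall→u1→u5→Exit: bottleneck 3, flow now 5.
Augment Hall→u1→u6→Exit: bottleneck 3, flow now 8.
Augment Hall→u2→u5→Exit: bottleneck 2, flow now 10.
No augmenting path remains; maximum flow = 10.
In the residual graph, reachable from Hall: {Hall, u1, u2, u3, u4, u5, u6}.
Min-cut edges: u4→Exit (2), u5→Exit (5), u6→Exit (3); capacity 2 + 5 + 3 = 10.
This cut is saturated, so no flow can exceed 10.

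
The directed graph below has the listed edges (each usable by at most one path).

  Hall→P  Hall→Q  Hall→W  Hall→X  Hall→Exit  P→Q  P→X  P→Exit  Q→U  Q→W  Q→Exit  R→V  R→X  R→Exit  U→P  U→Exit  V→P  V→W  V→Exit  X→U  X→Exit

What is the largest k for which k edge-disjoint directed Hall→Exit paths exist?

4

Assign every edge capacity 1; by Menger, the answer equals the max flow.
Path Hall→Exit (+1); total 1.
Path Hall→P→Exit (+1); total 2.
Path Hall→Q→Exit (+1); total 3.
Path Hall→X→Exit (+1); total 4.
No residual Hall→Exit path; max flow = 4.
Certifying cut of size 4: {Hall→Exit, Hall→P, Hall→Q, Hall→X}.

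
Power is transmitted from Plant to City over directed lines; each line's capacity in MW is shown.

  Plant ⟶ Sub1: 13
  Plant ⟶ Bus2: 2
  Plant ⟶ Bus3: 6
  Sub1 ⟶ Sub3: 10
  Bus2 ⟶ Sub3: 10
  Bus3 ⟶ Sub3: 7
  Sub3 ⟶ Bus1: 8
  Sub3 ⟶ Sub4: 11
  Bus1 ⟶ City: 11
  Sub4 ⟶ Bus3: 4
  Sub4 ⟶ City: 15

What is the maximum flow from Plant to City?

Augment Plant→Sub1→Sub3→Bus1→City: bottleneck 8, flow now 8.
Augment Plant→Sub1→Sub3→Sub4→City: bottleneck 2, flow now 10.
Augment Plant→Bus2→Sub3→Sub4→City: bottleneck 2, flow now 12.
Augment Plant→Bus3→Sub3→Sub4→City: bottleneck 6, flow now 18.
No augmenting path remains; maximum flow = 18.
In the residual graph, reachable from Plant: {Plant, Sub1}.
Min-cut edges: Plant→Bus2 (2), Plant→Bus3 (6), Sub1→Sub3 (10); capacity 2 + 6 + 10 = 18.
This cut is saturated, so no flow can exceed 18.

18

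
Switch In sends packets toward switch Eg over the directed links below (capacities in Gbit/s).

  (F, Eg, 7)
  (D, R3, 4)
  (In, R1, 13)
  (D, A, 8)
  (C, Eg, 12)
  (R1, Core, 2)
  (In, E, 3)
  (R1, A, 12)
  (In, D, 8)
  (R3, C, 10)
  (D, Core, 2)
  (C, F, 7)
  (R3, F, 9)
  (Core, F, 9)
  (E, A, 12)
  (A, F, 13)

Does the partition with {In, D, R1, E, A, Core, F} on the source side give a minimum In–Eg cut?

Given cut capacity: 4 + 7 = 11.
Augment In→D→A→F→Eg: bottleneck 7, flow now 7.
Augment In→D→R3→C→Eg: bottleneck 1, flow now 8.
Augment In→R1→A→D→R3→C→Eg: bottleneck 3, flow now 11. (uses reverse residual edge)
No augmenting path remains; maximum flow = 11.
Cut capacity 11 equals the max flow, so it is a minimum cut.

Yes — it is a minimum cut (capacity 11).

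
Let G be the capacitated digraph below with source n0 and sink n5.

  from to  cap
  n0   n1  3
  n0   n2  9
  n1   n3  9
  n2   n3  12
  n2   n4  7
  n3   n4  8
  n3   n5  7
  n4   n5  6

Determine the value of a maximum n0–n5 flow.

Augment n0→n1→n3→n5: bottleneck 3, flow now 3.
Augment n0→n2→n3→n5: bottleneck 4, flow now 7.
Augment n0→n2→n4→n5: bottleneck 5, flow now 12.
No augmenting path remains; maximum flow = 12.
In the residual graph, reachable from n0: {n0}.
Min-cut edges: n0→n1 (3), n0→n2 (9); capacity 3 + 9 = 12.
This cut is saturated, so no flow can exceed 12.

12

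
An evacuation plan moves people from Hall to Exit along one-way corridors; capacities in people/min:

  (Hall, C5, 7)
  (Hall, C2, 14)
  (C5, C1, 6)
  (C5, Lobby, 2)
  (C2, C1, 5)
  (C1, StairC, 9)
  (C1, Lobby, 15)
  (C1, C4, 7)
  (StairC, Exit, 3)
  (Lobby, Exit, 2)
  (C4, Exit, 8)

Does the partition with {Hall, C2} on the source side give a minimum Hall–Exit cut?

Yes — it is a minimum cut (capacity 12).

Given cut capacity: 7 + 5 = 12.
Augment Hall→C5→Lobby→Exit: bottleneck 2, flow now 2.
Augment Hall→C5→C1→StairC→Exit: bottleneck 3, flow now 5.
Augment Hall→C5→C1→C4→Exit: bottleneck 2, flow now 7.
Augment Hall→C2→C1→C4→Exit: bottleneck 5, flow now 12.
No augmenting path remains; maximum flow = 12.
Cut capacity 12 equals the max flow, so it is a minimum cut.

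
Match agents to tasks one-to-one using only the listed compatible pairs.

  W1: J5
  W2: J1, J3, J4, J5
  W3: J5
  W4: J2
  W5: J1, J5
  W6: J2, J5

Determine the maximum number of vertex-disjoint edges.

Unit-capacity flow: source→left, listed edges, right→sink; max matching = max flow.
Augmenting path W1→J5 (+1); matched 1.
Augmenting path W2→J1 (+1); matched 2.
Augmenting path W4→J2 (+1); matched 3.
Augmenting path W5→J1→W2→J3 (+1); matched 4.
No augmenting path remains; maximum matching = 4.
König certificate: {W2, W5, J2, J5} is a vertex cover of size 4 (every listed pair touches it), so no matching can be larger.

4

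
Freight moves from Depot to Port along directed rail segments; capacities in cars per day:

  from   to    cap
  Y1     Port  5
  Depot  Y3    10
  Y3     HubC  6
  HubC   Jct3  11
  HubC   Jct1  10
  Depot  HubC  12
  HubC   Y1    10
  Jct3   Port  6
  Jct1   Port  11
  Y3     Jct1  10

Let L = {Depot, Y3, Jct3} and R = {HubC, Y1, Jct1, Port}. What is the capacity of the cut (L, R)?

34

Edges leaving {Depot, Y3, Jct3}: Depot→HubC (12), Y3→HubC (6), Y3→Jct1 (10), Jct3→Port (6).
Cut capacity = 12 + 6 + 10 + 6 = 34.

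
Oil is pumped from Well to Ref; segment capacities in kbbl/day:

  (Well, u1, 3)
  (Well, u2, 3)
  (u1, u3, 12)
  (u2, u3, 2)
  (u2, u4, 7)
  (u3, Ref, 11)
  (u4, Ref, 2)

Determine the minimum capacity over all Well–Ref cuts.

Augment Well→u1→u3→Ref: bottleneck 3, flow now 3.
Augment Well→u2→u3→Ref: bottleneck 2, flow now 5.
Augment Well→u2→u4→Ref: bottleneck 1, flow now 6.
No augmenting path remains; maximum flow = 6.
By max-flow min-cut, the minimum cut capacity equals the max flow.
In the residual graph, reachable from Well: {Well}.
Min-cut edges: Well→u1 (3), Well→u2 (3); capacity 3 + 3 = 6.

6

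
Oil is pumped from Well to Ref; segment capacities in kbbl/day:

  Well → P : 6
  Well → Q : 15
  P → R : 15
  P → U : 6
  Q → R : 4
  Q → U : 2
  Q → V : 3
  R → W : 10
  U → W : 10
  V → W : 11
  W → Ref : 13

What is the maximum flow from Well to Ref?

13

Augment Well→P→R→W→Ref: bottleneck 6, flow now 6.
Augment Well→Q→R→W→Ref: bottleneck 4, flow now 10.
Augment Well→Q→U→W→Ref: bottleneck 2, flow now 12.
Augment Well→Q→V→W→Ref: bottleneck 1, flow now 13.
No augmenting path remains; maximum flow = 13.
In the residual graph, reachable from Well: {Well, P, Q, R, U, V, W}.
Min-cut edges: W→Ref (13); capacity 13 = 13.
This cut is saturated, so no flow can exceed 13.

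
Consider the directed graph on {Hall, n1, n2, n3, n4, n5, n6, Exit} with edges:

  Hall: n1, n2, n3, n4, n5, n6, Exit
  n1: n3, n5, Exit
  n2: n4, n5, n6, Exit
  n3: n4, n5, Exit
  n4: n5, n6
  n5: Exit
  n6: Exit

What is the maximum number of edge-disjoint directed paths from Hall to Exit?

Assign every edge capacity 1; by Menger, the answer equals the max flow.
Path Hall→Exit (+1); total 1.
Path Hall→n1→Exit (+1); total 2.
Path Hall→n2→Exit (+1); total 3.
Path Hall→n3→Exit (+1); total 4.
Path Hall→n5→Exit (+1); total 5.
Path Hall→n6→Exit (+1); total 6.
No residual Hall→Exit path; max flow = 6.
Certifying cut of size 6: {Hall→Exit, Hall→n1, Hall→n2, Hall→n3, n5→Exit, n6→Exit}.

6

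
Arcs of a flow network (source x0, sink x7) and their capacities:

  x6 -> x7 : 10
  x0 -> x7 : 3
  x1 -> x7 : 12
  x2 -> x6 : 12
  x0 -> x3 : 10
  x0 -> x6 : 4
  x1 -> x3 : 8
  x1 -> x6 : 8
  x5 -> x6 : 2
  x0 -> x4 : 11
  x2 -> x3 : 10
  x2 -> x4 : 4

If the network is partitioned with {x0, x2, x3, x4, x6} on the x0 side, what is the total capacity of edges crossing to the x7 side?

Edges leaving {x0, x2, x3, x4, x6}: x0→x7 (3), x6→x7 (10).
Cut capacity = 3 + 10 = 13.

13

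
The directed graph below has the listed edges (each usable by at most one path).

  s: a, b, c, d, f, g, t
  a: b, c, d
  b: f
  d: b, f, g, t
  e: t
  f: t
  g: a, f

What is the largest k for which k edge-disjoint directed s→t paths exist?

3

Assign every edge capacity 1; by Menger, the answer equals the max flow.
Path s→t (+1); total 1.
Path s→d→t (+1); total 2.
Path s→f→t (+1); total 3.
No residual s→t path; max flow = 3.
Certifying cut of size 3: {d→t, f→t, s→t}.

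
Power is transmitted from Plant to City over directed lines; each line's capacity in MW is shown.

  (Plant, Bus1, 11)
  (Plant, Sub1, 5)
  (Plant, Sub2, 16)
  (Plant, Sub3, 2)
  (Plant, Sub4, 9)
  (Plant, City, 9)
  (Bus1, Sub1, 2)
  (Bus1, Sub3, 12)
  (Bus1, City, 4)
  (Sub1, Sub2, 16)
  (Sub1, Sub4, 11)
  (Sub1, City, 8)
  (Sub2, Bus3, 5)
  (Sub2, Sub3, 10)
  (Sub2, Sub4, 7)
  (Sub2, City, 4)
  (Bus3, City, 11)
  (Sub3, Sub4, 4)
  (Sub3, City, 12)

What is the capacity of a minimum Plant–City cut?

Augment Plant→City: bottleneck 9, flow now 9.
Augment Plant→Bus1→City: bottleneck 4, flow now 13.
Augment Plant→Sub1→City: bottleneck 5, flow now 18.
Augment Plant→Sub2→City: bottleneck 4, flow now 22.
Augment Plant→Sub3→City: bottleneck 2, flow now 24.
Augment Plant→Bus1→Sub1→City: bottleneck 2, flow now 26.
Augment Plant→Bus1→Sub3→City: bottleneck 5, flow now 31.
Augment Plant→Sub2→Bus3→City: bottleneck 5, flow now 36.
Augment Plant→Sub2→Sub3→City: bottleneck 5, flow now 41.
No augmenting path remains; maximum flow = 41.
By max-flow min-cut, the minimum cut capacity equals the max flow.
In the residual graph, reachable from Plant: {Plant, Bus1, Sub2, Sub3, Sub4}.
Min-cut edges: Plant→Sub1 (5), Plant→City (9), Bus1→Sub1 (2), Bus1→City (4), Sub2→Bus3 (5), Sub2→City (4), Sub3→City (12); capacity 5 + 9 + 2 + 4 + 5 + 4 + 12 = 41.

41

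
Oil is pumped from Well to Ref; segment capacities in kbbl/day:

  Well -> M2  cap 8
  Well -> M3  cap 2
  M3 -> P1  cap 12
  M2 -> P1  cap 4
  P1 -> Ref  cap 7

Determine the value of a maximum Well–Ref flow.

Augment Well→M2→P1→Ref: bottleneck 4, flow now 4.
Augment Well→M3→P1→Ref: bottleneck 2, flow now 6.
No augmenting path remains; maximum flow = 6.
In the residual graph, reachable from Well: {Well, M2}.
Min-cut edges: Well→M3 (2), M2→P1 (4); capacity 2 + 4 = 6.
This cut is saturated, so no flow can exceed 6.

6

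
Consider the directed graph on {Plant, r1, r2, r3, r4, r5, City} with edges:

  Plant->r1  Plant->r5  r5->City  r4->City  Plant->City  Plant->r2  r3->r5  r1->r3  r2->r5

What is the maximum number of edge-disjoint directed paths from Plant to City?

Assign every edge capacity 1; by Menger, the answer equals the max flow.
Path Plant→City (+1); total 1.
Path Plant→r5→City (+1); total 2.
No residual Plant→City path; max flow = 2.
Certifying cut of size 2: {Plant→City, r5→City}.

2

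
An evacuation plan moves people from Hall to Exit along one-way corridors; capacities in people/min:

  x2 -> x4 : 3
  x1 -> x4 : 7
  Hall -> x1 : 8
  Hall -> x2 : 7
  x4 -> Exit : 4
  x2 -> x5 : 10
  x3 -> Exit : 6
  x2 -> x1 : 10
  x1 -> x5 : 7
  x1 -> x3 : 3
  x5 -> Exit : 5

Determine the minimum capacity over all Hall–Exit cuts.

12

Augment Hall→x1→x3→Exit: bottleneck 3, flow now 3.
Augment Hall→x1→x4→Exit: bottleneck 4, flow now 7.
Augment Hall→x1→x5→Exit: bottleneck 1, flow now 8.
Augment Hall→x2→x5→Exit: bottleneck 4, flow now 12.
No augmenting path remains; maximum flow = 12.
By max-flow min-cut, the minimum cut capacity equals the max flow.
In the residual graph, reachable from Hall: {Hall, x1, x2, x4, x5}.
Min-cut edges: x1→x3 (3), x4→Exit (4), x5→Exit (5); capacity 3 + 4 + 5 = 12.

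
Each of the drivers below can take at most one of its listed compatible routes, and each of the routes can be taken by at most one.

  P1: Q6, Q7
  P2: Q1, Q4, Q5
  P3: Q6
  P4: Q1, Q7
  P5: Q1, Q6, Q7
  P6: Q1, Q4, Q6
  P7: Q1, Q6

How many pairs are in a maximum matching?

Unit-capacity flow: source→left, listed edges, right→sink; max matching = max flow.
Augmenting path P1→Q6 (+1); matched 1.
Augmenting path P2→Q1 (+1); matched 2.
Augmenting path P4→Q7 (+1); matched 3.
Augmenting path P6→Q4 (+1); matched 4.
Augmenting path P5→Q1→P2→Q5 (+1); matched 5.
No augmenting path remains; maximum matching = 5.
König certificate: {P2, P6, Q1, Q6, Q7} is a vertex cover of size 5 (every listed pair touches it), so no matching can be larger.

5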